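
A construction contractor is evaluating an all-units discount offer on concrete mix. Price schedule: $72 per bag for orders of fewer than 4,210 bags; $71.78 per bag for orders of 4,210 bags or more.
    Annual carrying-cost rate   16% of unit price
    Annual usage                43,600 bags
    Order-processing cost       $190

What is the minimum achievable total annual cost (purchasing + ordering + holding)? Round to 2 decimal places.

H₁ = 16%×$72 = $11.5200;  H₂ = 16%×$71.78 = $11.4848
EOQ₁ = √(2×43,600×190/11.5200) = 1,199.25  (< 4,210, feasible at tier 1)
EOQ₂ = √(2×43,600×190/11.4848) = 1,201.08  (< 4,210 → use Q = 4,210 at tier-2 price)
TC(tier 1 (EOQ₁), Q≈1,199.2) = $3,153,015.33
TC(tier 2, Q≈4,210.0) = $3,155,751.20
Minimum at tier 1 (EOQ₁): $3,153,015.33

$3,153,015.33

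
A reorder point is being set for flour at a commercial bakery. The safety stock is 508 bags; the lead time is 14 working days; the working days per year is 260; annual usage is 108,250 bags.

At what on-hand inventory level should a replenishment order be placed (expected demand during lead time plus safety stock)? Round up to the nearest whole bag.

Daily demand d = 108,250 / 260 = 416.346 bags/day
Demand during lead time = 416.346 × 14 = 5,828.85
Reorder point = 5,828.85 + 508 = 6,336.85 → round up

6,337 bags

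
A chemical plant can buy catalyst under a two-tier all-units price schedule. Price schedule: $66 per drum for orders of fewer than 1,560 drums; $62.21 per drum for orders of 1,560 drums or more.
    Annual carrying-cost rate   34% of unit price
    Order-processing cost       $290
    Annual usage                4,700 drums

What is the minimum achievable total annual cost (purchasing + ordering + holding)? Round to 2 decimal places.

H₁ = 34%×$66 = $22.4400;  H₂ = 34%×$62.21 = $21.1514
EOQ₁ = √(2×4,700×290/22.4400) = 348.54  (< 1,560, feasible at tier 1)
EOQ₂ = √(2×4,700×290/21.1514) = 359.00  (< 1,560 → use Q = 1,560 at tier-2 price)
TC(tier 1 (EOQ₁), Q≈348.5) = $318,021.22
TC(tier 2, Q≈1,560.0) = $309,758.81
Minimum at tier 2: $309,758.81

$309,758.81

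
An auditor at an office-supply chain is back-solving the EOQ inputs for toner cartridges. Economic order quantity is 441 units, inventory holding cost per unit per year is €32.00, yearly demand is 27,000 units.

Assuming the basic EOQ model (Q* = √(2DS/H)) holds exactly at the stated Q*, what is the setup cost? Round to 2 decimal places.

€115.25

From Q* = √(2DS/H) ⇒ Q*² = 2DS/H.
S = Q²H / (2D) = 441² × 32 / (2 × 27,000) = 115.2480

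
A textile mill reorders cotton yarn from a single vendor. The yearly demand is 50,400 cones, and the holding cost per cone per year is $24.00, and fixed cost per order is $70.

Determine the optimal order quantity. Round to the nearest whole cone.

542 cones

2DS/H = 2·50,400·70/24 = 294,000.00
EOQ = √294,000.00 ≈ 542.22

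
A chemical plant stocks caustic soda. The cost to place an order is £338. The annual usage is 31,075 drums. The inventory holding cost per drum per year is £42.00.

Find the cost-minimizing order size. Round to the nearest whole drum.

2DS/H = 2·31,075·338/42 = 500,159.52
EOQ = √500,159.52 ≈ 707.22

707 drums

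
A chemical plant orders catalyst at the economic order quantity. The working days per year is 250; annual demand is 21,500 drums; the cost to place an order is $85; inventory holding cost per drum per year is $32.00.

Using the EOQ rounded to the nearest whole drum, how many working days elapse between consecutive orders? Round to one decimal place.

3.9 days

Q* = √(2·D·S / H) = √(2·21,500·85 / 32) = √114,218.8 ≈ 337.96 → Q = 338 drums
T = Q/D × 250 days = 338/21,500 × 250 = 3.930 days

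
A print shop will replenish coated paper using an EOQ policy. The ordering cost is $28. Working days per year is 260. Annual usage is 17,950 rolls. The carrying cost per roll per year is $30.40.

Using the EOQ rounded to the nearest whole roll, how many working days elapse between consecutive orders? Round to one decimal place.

2DS/H = 2·17,950·28/30.4 = 33,065.79
EOQ = √33,065.79 ≈ 181.84 → Q = 182 rolls
Days between orders = 260 / (D/Q) = 260 / 98.626 ≈ 2.636

2.6 days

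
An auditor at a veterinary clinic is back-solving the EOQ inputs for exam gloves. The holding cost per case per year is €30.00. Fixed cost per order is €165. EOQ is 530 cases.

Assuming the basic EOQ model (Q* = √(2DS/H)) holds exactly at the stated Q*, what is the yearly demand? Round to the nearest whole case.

From Q* = √(2DS/H) ⇒ Q*² = 2DS/H.
D = Q²H / (2S) = 530² × 30 / (2 × 165) = 25,536.36

25,536 cases per year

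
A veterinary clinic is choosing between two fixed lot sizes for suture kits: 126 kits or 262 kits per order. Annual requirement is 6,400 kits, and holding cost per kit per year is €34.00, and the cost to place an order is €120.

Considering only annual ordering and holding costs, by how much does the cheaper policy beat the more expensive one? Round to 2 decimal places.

€851.94

For each Q, cost = (D/Q)·S + (Q/2)·H.
TC(126) = (6,400/126)×120 + (126/2)×34 = €8,237.24
TC(262) = (6,400/262)×120 + (262/2)×34 = €7,385.30
Cheaper: Q = 262.  Difference = €851.94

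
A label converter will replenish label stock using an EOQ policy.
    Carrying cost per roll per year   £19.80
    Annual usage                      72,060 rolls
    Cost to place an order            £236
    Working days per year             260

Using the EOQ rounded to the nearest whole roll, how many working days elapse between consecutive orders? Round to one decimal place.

4.7 days

EOQ = √(2DS/H) = √(2 × 72,060 × 236 / 19.8)
    = √(1,717,793.94) ≈ 1,310.65 → Q = 1,311 rolls
Cycle time = (working days × Q)/D = (260 × 1,311) / 72,060 = 4.730 days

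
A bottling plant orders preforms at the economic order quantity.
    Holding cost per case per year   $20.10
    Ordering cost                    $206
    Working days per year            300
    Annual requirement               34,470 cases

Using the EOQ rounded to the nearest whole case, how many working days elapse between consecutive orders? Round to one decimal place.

Optimal lot size Q* = (2 × 34,470 × $206 / $20.1)^½ ≈ 840.56 → Q = 841 cases
Cycle time = (working days × Q)/D = (300 × 841) / 34,470 = 7.319 days

7.3 days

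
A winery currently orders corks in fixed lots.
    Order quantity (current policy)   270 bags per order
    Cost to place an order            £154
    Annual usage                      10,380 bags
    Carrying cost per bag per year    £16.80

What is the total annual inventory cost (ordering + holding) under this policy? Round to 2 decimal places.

£8,188.44

Orders/yr = 10,380/270 = 38.444; ordering cost = 38.444 × £154 = £5,920.44
Average inventory = 270/2 = 135; holding cost = 135 × £16.8 = £2,268.00
Total = £5,920.44 + £2,268.00 = £8,188.44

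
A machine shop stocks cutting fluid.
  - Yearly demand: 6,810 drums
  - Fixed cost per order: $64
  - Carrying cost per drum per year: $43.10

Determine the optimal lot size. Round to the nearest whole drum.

Q* = √(2·D·S / H) = √(2·6,810·64 / 43.1) = √20,224.6 ≈ 142.21

142 drums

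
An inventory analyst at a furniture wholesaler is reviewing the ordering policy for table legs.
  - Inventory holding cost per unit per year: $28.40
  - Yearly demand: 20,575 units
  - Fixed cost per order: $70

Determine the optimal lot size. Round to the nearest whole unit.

318 units

2DS/H = 2·20,575·70/28.4 = 101,426.06
EOQ = √101,426.06 ≈ 318.47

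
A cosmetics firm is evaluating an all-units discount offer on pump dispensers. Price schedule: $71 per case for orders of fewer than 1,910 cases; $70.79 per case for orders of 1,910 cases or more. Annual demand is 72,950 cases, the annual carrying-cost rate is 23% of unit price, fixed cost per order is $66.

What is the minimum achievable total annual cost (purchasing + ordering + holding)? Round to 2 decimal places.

$5,182,200.31

H₁ = 23%×$71 = $16.3300;  H₂ = 23%×$70.79 = $16.2817
EOQ₁ = √(2×72,950×66/16.3300) = 767.90  (< 1,910, feasible at tier 1)
EOQ₂ = √(2×72,950×66/16.2817) = 769.04  (< 1,910 → use Q = 1,910 at tier-2 price)
TC(tier 1 (EOQ₁), Q≈767.9) = $5,191,989.86
TC(tier 2, Q≈1,910.0) = $5,182,200.31
Minimum at tier 2: $5,182,200.31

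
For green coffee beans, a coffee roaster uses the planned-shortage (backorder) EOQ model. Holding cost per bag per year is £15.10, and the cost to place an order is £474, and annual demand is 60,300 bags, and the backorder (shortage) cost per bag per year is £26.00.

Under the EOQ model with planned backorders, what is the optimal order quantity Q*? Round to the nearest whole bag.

Basic EOQ = √(2·60,300·474/15.1) = 1,945.693
Backorder adjustment √((H+b)/b) = √((15.1+26)/26) = 1.2573
Q* = 1,945.693 × 1.2573 ≈ 2,446.29

2,446 bags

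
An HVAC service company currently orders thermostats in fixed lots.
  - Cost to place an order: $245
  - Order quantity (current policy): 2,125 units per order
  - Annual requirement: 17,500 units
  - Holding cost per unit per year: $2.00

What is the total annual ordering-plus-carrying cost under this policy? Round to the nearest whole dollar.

$4,143

Orders/yr = 17,500/2,125 = 8.235; ordering cost = 8.235 × $245 = $2,017.65
Average inventory = 2,125/2 = 1062.5; holding cost = 1062.5 × $2 = $2,125.00
Total = $2,017.65 + $2,125.00 = $4,142.65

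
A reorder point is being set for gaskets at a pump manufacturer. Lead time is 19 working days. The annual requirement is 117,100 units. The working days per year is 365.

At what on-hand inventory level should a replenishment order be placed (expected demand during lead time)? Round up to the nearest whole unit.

Daily demand d = 117,100 / 365 = 320.822 units/day
Demand during lead time = 320.822 × 19 = 6,095.62
Reorder point = 6,095.62 → round up

6,096 units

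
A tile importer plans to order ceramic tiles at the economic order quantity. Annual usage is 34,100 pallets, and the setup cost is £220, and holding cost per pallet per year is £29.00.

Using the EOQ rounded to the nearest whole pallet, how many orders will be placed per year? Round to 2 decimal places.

47.43 orders per year

EOQ = √(2DS/H) = √(2 × 34,100 × 220 / 29)
    = √(517,379.31) ≈ 719.29 → Q = 719
Orders per year = D/Q = 34,100 / 719 = 47.427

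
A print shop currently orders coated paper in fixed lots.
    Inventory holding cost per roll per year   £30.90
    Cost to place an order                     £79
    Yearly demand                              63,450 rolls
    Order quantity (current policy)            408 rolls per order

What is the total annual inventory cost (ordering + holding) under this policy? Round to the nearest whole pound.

£18,589

Annual ordering cost = (D/Q)·S = (63,450/408) × 79 = £12,285.66
Annual holding cost  = (Q/2)·H = (408/2) × 30.9 = £6,303.60
Total = £12,285.66 + £6,303.60 = £18,589.26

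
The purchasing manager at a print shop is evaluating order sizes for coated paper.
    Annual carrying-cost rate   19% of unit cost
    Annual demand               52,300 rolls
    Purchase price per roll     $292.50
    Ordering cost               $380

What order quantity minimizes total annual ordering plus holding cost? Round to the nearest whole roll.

846 rolls

Carrying cost H = $292.5 × 19% = $55.5750/roll/yr
Optimal lot size Q* = (2 × 52,300 × $380 / $55.575)^½ ≈ 845.70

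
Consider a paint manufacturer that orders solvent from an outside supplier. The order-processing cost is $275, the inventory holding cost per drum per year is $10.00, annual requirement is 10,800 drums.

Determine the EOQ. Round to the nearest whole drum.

771 drums

EOQ = √(2DS/H) = √(2 × 10,800 × 275 / 10)
    = √(594,000.00) ≈ 770.71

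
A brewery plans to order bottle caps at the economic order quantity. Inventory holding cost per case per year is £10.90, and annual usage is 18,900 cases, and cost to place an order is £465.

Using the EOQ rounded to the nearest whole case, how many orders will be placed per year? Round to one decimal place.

14.9 orders per year

Optimal lot size Q* = (2 × 18,900 × £465 / £10.9)^½ ≈ 1,269.87 → Q = 1,270
N = D/Q = 18,900/1,270 ≈ 14.882 orders/yr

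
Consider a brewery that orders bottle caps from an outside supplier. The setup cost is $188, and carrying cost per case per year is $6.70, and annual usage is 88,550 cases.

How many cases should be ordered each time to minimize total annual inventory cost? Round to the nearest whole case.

2,229 cases

EOQ = √(2DS/H) = √(2 × 88,550 × 188 / 6.7)
    = √(4,969,373.13) ≈ 2,229.21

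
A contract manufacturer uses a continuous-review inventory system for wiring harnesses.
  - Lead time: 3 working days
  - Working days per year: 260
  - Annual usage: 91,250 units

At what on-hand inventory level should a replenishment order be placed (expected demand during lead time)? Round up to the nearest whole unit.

1,053 units

Daily demand d = 91,250 / 260 = 350.962 units/day
Demand during lead time = 350.962 × 3 = 1,052.88
Reorder point = 1,052.88 → round up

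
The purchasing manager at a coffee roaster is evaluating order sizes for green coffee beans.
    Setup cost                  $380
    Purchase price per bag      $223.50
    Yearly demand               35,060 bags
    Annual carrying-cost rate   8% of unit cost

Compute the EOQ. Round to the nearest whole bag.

H = i·C = 0.08 × $223.5 = $17.8800 per bag-year
Optimal lot size Q* = (2 × 35,060 × $380 / $17.88)^½ ≈ 1,220.76

1,221 bags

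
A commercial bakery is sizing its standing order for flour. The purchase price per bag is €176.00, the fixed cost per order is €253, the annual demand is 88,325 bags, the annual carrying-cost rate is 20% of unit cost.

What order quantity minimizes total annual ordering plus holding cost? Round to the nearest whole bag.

Carrying cost H = €176 × 20% = €35.2000/bag/yr
2DS/H = 2·88,325·253/35.2 = 1,269,671.88
EOQ = √1,269,671.88 ≈ 1,126.80

1,127 bags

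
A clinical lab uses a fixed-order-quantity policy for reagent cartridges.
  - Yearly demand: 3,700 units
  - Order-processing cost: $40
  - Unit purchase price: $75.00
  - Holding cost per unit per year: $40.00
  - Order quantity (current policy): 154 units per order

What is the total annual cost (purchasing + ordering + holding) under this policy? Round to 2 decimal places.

Ordering: D/Q × S = 3,700/154 × $40 = $961.04
Holding:  Q/2 × H = 154/2 × $40 = $3,080.00
Purchase cost = D·C = 3,700 × 75 = $277,500.00
Total = $961.04 + $3,080.00 + $277,500.00 = $281,541.04

$281,541.04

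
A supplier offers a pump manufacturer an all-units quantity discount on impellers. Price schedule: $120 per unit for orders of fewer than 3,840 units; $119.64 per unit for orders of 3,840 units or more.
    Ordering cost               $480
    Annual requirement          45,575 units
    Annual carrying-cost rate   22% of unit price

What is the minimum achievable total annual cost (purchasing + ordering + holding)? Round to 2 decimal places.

H₁ = 22%×$120 = $26.4000;  H₂ = 22%×$119.64 = $26.3208
EOQ₁ = √(2×45,575×480/26.4000) = 1,287.35  (< 3,840, feasible at tier 1)
EOQ₂ = √(2×45,575×480/26.3208) = 1,289.29  (< 3,840 → use Q = 3,840 at tier-2 price)
TC(tier 1 (EOQ₁), Q≈1,287.4) = $5,502,986.07
TC(tier 2, Q≈3,840.0) = $5,508,825.81
Minimum at tier 1 (EOQ₁): $5,502,986.07

$5,502,986.07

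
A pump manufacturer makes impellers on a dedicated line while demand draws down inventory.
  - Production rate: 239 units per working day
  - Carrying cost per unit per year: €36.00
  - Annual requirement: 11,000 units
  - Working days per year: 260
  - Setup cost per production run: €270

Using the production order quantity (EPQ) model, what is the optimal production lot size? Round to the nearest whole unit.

d = 11,000/260 = 42.3077 units/day;  effective holding cost H(1 − d/p) = 36·(1 − 42.3077/239) = 29.62729
Q* = √(2DS / H_eff) = √(2·11,000·270 / 29.62729) ≈ 447.76

448 units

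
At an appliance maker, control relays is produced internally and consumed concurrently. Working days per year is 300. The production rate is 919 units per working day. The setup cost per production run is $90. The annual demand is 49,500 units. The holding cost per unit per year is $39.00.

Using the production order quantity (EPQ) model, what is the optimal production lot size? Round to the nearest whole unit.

d = 49,500/300 = 165.0000 units/day;  effective holding cost H(1 − d/p) = 39·(1 − 165.0000/919) = 31.99782
Q* = √(2DS / H_eff) = √(2·49,500·90 / 31.99782) ≈ 527.69

528 units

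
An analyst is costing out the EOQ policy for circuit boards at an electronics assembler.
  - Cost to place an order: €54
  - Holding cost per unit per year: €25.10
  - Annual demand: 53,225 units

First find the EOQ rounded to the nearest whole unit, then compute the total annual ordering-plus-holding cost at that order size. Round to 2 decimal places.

EOQ = √(2DS/H) = √(2 × 53,225 × 54 / 25.1)
    = √(229,015.94) ≈ 478.56 → Q = 479 units
Ordering: D/Q × S = 53,225/479 × €54 = €6,000.31
Holding:  Q/2 × H = 479/2 × €25.1 = €6,011.45
Total = €6,000.31 + €6,011.45 = €12,011.76

€12,011.76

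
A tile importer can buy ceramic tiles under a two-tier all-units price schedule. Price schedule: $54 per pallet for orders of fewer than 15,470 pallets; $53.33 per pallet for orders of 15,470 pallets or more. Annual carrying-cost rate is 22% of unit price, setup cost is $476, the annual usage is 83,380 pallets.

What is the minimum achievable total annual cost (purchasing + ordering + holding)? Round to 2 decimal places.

$4,533,228.43

H₁ = 22%×$54 = $11.8800;  H₂ = 22%×$53.33 = $11.7326
EOQ₁ = √(2×83,380×476/11.8800) = 2,584.88  (< 15,470, feasible at tier 1)
EOQ₂ = √(2×83,380×476/11.7326) = 2,601.07  (< 15,470 → use Q = 15,470 at tier-2 price)
TC(tier 1 (EOQ₁), Q≈2,584.9) = $4,533,228.43
TC(tier 2, Q≈15,470.0) = $4,539,972.60
Minimum at tier 1 (EOQ₁): $4,533,228.43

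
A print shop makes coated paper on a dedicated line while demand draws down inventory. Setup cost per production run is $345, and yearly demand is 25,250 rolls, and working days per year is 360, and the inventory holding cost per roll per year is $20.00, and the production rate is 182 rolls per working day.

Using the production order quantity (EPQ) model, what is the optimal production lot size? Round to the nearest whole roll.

Daily demand d = 25,250/360 = 70.139; p = 182; 1 − d/p = 0.61462
EPQ = √(2DS / (H(1 − d/p)))
    = √(2 × 25,250 × 345 / (20 × 0.61462)) ≈ 1,190.52

1,191 rolls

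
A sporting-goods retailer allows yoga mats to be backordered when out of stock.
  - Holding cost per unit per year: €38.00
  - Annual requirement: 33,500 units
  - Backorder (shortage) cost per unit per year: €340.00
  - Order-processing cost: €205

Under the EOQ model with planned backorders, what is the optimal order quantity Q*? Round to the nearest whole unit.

634 units

Q* = √(2DS/H) · √((H + b)/b)
   = √(2 × 33,500 × 205 / 38) · √((38 + 340) / 340)
   = 601.205 × 1.0544 ≈ 633.91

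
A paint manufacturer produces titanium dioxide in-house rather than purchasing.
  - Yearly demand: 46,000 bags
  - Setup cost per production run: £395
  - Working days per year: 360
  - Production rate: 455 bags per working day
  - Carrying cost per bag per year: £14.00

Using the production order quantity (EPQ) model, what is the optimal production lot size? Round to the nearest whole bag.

Daily demand d = 46,000/360 = 127.778; p = 455; 1 − d/p = 0.71917
EPQ = √(2DS / (H(1 − d/p)))
    = √(2 × 46,000 × 395 / (14 × 0.71917)) ≈ 1,899.82

1,900 bags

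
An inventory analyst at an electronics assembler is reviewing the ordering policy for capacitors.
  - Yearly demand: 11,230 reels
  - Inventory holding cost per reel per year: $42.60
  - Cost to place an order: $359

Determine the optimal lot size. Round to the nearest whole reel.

EOQ = √(2DS/H) = √(2 × 11,230 × 359 / 42.6)
    = √(189,275.59) ≈ 435.06

435 reels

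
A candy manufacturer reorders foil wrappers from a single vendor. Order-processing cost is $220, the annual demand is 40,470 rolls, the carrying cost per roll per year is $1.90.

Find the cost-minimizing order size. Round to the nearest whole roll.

2DS/H = 2·40,470·220/1.9 = 9,372,000.00
EOQ = √9,372,000.00 ≈ 3,061.37

3,061 rolls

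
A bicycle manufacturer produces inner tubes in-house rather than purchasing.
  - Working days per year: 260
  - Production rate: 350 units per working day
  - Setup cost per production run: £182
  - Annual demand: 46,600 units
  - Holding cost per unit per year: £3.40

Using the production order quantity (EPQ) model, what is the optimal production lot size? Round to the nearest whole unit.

3,198 units

d = 46,600/260 = 179.2308 units/day;  effective holding cost H(1 − d/p) = 3.4·(1 − 179.2308/350) = 1.65890
Q* = √(2DS / H_eff) = √(2·46,600·182 / 1.65890) ≈ 3,197.67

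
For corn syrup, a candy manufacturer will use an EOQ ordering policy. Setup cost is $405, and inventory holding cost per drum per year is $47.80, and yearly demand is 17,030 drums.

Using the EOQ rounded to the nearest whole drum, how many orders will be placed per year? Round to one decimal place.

31.7 orders per year

Optimal lot size Q* = (2 × 17,030 × $405 / $47.8)^½ ≈ 537.20 → Q = 537
N = D/Q = 17,030/537 ≈ 31.713 orders/yr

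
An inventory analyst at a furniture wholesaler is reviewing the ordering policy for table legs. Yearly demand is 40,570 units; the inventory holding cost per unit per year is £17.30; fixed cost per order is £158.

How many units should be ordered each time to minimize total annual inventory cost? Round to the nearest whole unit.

Q* = √(2·D·S / H) = √(2·40,570·158 / 17.3) = √741,047.4 ≈ 860.84

861 units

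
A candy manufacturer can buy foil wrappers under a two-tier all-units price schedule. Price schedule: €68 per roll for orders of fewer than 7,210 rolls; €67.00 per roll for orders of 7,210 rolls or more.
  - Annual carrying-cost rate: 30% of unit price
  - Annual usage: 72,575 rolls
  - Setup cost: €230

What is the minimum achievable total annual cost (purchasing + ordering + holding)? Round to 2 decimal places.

H₁ = 30%×€68 = €20.4000;  H₂ = 30%×€67.00 = €20.1000
EOQ₁ = √(2×72,575×230/20.4000) = 1,279.26  (< 7,210, feasible at tier 1)
EOQ₂ = √(2×72,575×230/20.1000) = 1,288.77  (< 7,210 → use Q = 7,210 at tier-2 price)
TC(tier 1 (EOQ₁), Q≈1,279.3) = €4,961,196.82
TC(tier 2, Q≈7,210.0) = €4,937,300.65
Minimum at tier 2: €4,937,300.65

€4,937,300.65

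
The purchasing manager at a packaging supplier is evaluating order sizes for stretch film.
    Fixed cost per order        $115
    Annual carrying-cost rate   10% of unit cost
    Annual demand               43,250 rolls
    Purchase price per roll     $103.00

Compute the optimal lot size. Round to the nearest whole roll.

983 rolls

Holding cost per roll per year: H = 10% × $103 = $10.3000
Q* = √(2·D·S / H) = √(2·43,250·115 / 10.3) = √965,776.7 ≈ 982.74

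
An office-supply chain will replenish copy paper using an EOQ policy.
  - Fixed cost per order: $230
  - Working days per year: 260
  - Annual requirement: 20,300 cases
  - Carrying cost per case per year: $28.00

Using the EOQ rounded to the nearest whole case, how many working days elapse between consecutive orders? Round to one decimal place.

7.4 days

2DS/H = 2·20,300·230/28 = 333,500.00
EOQ = √333,500.00 ≈ 577.49 → Q = 577 cases
Cycle time = (working days × Q)/D = (260 × 577) / 20,300 = 7.390 days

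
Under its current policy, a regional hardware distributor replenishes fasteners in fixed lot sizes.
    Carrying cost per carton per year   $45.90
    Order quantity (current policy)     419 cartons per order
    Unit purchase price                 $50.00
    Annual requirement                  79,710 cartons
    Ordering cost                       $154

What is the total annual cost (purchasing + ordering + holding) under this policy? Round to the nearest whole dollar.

$4,024,413

Orders/yr = 79,710/419 = 190.239; ordering cost = 190.239 × $154 = $29,296.75
Average inventory = 419/2 = 209.5; holding cost = 209.5 × $45.9 = $9,616.05
Purchase cost = D·C = 79,710 × 50 = $3,985,500.00
Total = $29,296.75 + $9,616.05 + $3,985,500.00 = $4,024,412.80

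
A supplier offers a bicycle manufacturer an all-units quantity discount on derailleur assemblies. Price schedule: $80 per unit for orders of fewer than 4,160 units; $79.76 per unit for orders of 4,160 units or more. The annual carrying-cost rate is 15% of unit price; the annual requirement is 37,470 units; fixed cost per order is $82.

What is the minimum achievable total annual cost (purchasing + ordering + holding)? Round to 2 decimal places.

$3,006,187.26

H₁ = 15%×$80 = $12.0000;  H₂ = 15%×$79.76 = $11.9640
EOQ₁ = √(2×37,470×82/12.0000) = 715.60  (< 4,160, feasible at tier 1)
EOQ₂ = √(2×37,470×82/11.9640) = 716.68  (< 4,160 → use Q = 4,160 at tier-2 price)
TC(tier 1 (EOQ₁), Q≈715.6) = $3,006,187.26
TC(tier 2, Q≈4,160.0) = $3,014,230.91
Minimum at tier 1 (EOQ₁): $3,006,187.26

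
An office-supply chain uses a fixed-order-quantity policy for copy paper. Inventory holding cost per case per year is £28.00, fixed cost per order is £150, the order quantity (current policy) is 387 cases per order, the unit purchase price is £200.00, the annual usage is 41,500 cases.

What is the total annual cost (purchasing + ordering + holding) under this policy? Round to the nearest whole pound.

Annual ordering cost = (D/Q)·S = (41,500/387) × 150 = £16,085.27
Annual holding cost  = (Q/2)·H = (387/2) × 28 = £5,418.00
Purchase cost = D·C = 41,500 × 200 = £8,300,000.00
Total = £16,085.27 + £5,418.00 + £8,300,000.00 = £8,321,503.27

£8,321,503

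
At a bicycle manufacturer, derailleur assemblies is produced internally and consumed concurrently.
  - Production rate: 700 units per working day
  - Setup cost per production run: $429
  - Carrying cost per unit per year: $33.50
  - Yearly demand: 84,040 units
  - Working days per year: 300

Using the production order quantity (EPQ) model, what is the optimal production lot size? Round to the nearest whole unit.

d = 84,040/300 = 280.1333 units/day;  effective holding cost H(1 − d/p) = 33.5·(1 − 280.1333/700) = 20.09362
Q* = √(2DS / H_eff) = √(2·84,040·429 / 20.09362) ≈ 1,894.34

1,894 units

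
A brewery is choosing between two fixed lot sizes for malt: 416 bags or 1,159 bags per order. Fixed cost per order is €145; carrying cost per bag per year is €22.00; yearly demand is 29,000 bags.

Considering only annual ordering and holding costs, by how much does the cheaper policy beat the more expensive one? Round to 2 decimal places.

Annual cost at Q: ordering D·S/Q plus holding Q·H/2.
TC(416) = (29,000/416)×145 + (416/2)×22 = €14,684.17
TC(1,159) = (29,000/1,159)×145 + (1,159/2)×22 = €16,377.13
Cheaper: Q = 416.  Difference = €1,692.95

€1,692.95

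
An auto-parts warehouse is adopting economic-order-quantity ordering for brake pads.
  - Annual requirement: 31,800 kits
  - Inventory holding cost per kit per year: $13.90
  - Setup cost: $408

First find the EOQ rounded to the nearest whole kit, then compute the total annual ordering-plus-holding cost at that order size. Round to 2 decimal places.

2DS/H = 2·31,800·408/13.9 = 1,866,820.14
EOQ = √1,866,820.14 ≈ 1,366.32 → Q = 1,366 kits
Ordering: D/Q × S = 31,800/1,366 × $408 = $9,498.10
Holding:  Q/2 × H = 1,366/2 × $13.9 = $9,493.70
Total = $9,498.10 + $9,493.70 = $18,991.80

$18,991.80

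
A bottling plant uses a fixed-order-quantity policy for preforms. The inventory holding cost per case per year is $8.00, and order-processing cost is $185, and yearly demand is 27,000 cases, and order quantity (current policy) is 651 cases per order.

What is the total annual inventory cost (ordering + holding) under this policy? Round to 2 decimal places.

$10,276.81

Orders/yr = 27,000/651 = 41.475; ordering cost = 41.475 × $185 = $7,672.81
Average inventory = 651/2 = 325.5; holding cost = 325.5 × $8 = $2,604.00
Total = $7,672.81 + $2,604.00 = $10,276.81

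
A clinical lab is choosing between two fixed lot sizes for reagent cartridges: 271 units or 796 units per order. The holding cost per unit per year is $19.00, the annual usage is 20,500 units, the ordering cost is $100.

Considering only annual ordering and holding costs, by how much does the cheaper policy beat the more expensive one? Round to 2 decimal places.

Annual cost at Q: ordering D·S/Q plus holding Q·H/2.
TC(271) = (20,500/271)×100 + (271/2)×19 = $10,139.08
TC(796) = (20,500/796)×100 + (796/2)×19 = $10,137.38
Cheaper: Q = 796.  Difference = $1.70

$1.70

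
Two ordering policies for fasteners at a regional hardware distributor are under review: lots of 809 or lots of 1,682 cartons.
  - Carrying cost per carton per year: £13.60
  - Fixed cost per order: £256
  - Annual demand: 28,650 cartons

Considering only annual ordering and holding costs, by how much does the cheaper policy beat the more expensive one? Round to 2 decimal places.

For each Q, cost = (D/Q)·S + (Q/2)·H.
TC(809) = (28,650/809)×256 + (809/2)×13.6 = £14,567.21
TC(1,682) = (28,650/1,682)×256 + (1,682/2)×13.6 = £15,798.12
Lots of 809 are cheaper by £1,230.92.

£1,230.92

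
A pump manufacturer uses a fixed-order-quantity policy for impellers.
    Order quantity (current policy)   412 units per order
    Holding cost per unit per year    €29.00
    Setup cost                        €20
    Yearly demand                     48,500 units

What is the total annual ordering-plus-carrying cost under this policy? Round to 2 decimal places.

€8,328.37

Annual ordering cost = (D/Q)·S = (48,500/412) × 20 = €2,354.37
Annual holding cost  = (Q/2)·H = (412/2) × 29 = €5,974.00
Total = €2,354.37 + €5,974.00 = €8,328.37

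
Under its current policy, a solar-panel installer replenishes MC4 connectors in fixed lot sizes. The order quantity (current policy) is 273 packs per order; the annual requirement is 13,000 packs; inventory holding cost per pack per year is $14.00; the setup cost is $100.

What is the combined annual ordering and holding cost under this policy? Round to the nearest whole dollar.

$6,673

Orders/yr = 13,000/273 = 47.619; ordering cost = 47.619 × $100 = $4,761.90
Average inventory = 273/2 = 136.5; holding cost = 136.5 × $14 = $1,911.00
Total = $4,761.90 + $1,911.00 = $6,672.90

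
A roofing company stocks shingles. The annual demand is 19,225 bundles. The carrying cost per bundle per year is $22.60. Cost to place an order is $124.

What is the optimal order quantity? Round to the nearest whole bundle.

459 bundles

EOQ = √(2DS/H) = √(2 × 19,225 × 124 / 22.6)
    = √(210,964.60) ≈ 459.31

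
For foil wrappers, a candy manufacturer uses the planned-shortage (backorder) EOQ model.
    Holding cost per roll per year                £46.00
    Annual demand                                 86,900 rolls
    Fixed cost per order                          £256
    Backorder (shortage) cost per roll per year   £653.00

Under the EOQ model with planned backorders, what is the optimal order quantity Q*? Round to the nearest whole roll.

1,018 rolls

Q* = √(2DS/H) · √((H + b)/b)
   = √(2 × 86,900 × 256 / 46) · √((46 + 653) / 653)
   = 983.481 × 1.0346 ≈ 1,017.53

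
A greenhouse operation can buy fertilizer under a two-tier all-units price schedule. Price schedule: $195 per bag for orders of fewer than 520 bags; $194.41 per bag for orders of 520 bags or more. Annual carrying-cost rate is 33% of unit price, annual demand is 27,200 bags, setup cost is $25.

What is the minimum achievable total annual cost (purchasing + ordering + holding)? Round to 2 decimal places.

$5,305,940.07

H₁ = 33%×$195 = $64.3500;  H₂ = 33%×$194.41 = $64.1553
EOQ₁ = √(2×27,200×25/64.3500) = 145.38  (< 520, feasible at tier 1)
EOQ₂ = √(2×27,200×25/64.1553) = 145.60  (< 520 → use Q = 520 at tier-2 price)
TC(tier 1 (EOQ₁), Q≈145.4) = $5,313,355.00
TC(tier 2, Q≈520.0) = $5,305,940.07
Minimum at tier 2: $5,305,940.07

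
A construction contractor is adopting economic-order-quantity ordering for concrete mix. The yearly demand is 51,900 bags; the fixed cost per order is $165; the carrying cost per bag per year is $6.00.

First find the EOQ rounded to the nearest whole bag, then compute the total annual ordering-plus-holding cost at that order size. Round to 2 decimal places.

$10,137.16

Q* = √(2·D·S / H) = √(2·51,900·165 / 6) = √2,854,500.0 ≈ 1,689.53 → Q = 1,690 bags
Annual ordering cost = (D/Q)·S = (51,900/1,690) × 165 = $5,067.16
Annual holding cost  = (Q/2)·H = (1,690/2) × 6 = $5,070.00
Total = $5,067.16 + $5,070.00 = $10,137.16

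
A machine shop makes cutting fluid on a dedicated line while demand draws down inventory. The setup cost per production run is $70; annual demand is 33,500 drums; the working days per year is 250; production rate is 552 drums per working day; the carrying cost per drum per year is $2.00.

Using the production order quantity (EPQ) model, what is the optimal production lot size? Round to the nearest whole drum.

Daily demand d = 33,500/250 = 134.000; p = 552; 1 − d/p = 0.75725
EPQ = √(2DS / (H(1 − d/p)))
    = √(2 × 33,500 × 70 / (2 × 0.75725)) ≈ 1,759.76

1,760 drums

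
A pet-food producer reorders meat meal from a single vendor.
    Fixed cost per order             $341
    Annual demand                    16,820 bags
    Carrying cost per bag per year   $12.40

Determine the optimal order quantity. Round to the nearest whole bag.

962 bags

EOQ = √(2DS/H) = √(2 × 16,820 × 341 / 12.4)
    = √(925,100.00) ≈ 961.82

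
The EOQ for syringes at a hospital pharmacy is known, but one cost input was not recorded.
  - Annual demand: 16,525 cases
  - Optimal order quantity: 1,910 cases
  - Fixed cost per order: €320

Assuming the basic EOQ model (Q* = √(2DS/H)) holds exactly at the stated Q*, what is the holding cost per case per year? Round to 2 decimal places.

€2.90

From Q* = √(2DS/H) ⇒ Q*² = 2DS/H.
H = 2DS / Q² = 2 × 16,525 × 320 / 1,910² = 2.8990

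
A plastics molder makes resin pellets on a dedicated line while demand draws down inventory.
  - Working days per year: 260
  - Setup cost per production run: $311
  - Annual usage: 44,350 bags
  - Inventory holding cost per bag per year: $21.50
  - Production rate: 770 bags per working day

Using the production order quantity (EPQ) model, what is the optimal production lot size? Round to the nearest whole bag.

Daily demand d = 44,350/260 = 170.577; p = 770; 1 − d/p = 0.77847
EPQ = √(2DS / (H(1 − d/p)))
    = √(2 × 44,350 × 311 / (21.5 × 0.77847)) ≈ 1,283.81

1,284 bags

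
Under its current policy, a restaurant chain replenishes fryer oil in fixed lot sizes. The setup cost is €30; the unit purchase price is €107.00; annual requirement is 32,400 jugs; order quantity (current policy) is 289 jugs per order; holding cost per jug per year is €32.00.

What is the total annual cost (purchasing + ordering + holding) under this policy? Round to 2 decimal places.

Ordering: D/Q × S = 32,400/289 × €30 = €3,363.32
Holding:  Q/2 × H = 289/2 × €32 = €4,624.00
Purchase cost = D·C = 32,400 × 107 = €3,466,800.00
Total = €3,363.32 + €4,624.00 + €3,466,800.00 = €3,474,787.32

€3,474,787.32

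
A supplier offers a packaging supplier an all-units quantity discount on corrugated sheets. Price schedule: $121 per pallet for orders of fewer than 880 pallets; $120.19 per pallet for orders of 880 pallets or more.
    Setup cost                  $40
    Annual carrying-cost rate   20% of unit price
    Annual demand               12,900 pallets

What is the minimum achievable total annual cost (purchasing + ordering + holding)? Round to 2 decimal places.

H₁ = 20%×$121 = $24.2000;  H₂ = 20%×$120.19 = $24.0380
EOQ₁ = √(2×12,900×40/24.2000) = 206.51  (< 880, feasible at tier 1)
EOQ₂ = √(2×12,900×40/24.0380) = 207.20  (< 880 → use Q = 880 at tier-2 price)
TC(tier 1 (EOQ₁), Q≈206.5) = $1,565,897.44
TC(tier 2, Q≈880.0) = $1,561,614.08
Minimum at tier 2: $1,561,614.08

$1,561,614.08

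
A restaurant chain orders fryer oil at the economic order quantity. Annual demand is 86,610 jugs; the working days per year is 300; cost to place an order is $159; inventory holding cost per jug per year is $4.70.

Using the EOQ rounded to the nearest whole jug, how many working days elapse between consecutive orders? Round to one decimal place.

2DS/H = 2·86,610·159/4.7 = 5,859,995.74
EOQ = √5,859,995.74 ≈ 2,420.74 → Q = 2,421 jugs
Days between orders = 300 / (D/Q) = 300 / 35.774 ≈ 8.386

8.4 days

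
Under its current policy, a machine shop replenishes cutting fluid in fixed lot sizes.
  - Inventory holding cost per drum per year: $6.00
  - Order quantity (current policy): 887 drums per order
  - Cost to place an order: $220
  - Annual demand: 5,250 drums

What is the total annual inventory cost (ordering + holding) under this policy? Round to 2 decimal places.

$3,963.14

Orders/yr = 5,250/887 = 5.919; ordering cost = 5.919 × $220 = $1,302.14
Average inventory = 887/2 = 443.5; holding cost = 443.5 × $6 = $2,661.00
Total = $1,302.14 + $2,661.00 = $3,963.14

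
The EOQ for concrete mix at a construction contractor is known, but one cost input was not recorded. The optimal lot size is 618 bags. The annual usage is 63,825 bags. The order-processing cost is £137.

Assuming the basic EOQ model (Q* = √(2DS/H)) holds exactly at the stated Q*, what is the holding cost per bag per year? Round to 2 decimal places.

£45.79

EOQ relation: Q² = 2DS/H, so rearrange for the unknown.
H = 2DS / Q² = 2 × 63,825 × 137 / 618² = 45.7893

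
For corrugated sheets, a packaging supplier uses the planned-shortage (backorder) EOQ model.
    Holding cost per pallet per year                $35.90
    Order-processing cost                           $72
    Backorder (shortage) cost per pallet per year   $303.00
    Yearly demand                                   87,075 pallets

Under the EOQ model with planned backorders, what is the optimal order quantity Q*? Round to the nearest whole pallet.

Q* = √(2DS/H) · √((H + b)/b)
   = √(2 × 87,075 × 72 / 35.9) · √((35.9 + 303) / 303)
   = 590.991 × 1.0576 ≈ 625.02

625 pallets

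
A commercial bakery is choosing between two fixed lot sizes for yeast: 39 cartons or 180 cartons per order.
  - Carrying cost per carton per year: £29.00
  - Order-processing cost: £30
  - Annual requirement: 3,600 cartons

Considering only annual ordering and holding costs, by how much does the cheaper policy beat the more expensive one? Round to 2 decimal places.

For each Q, cost = (D/Q)·S + (Q/2)·H.
TC(39) = (3,600/39)×30 + (39/2)×29 = £3,334.73
TC(180) = (3,600/180)×30 + (180/2)×29 = £3,210.00
Lots of 180 are cheaper by £124.73.

£124.73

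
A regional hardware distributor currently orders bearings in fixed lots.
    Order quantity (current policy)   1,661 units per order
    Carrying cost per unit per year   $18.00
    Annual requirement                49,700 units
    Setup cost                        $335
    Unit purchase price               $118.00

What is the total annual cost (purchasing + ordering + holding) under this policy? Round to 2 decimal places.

$5,889,572.78

Annual ordering cost = (D/Q)·S = (49,700/1,661) × 335 = $10,023.78
Annual holding cost  = (Q/2)·H = (1,661/2) × 18 = $14,949.00
Purchase cost = D·C = 49,700 × 118 = $5,864,600.00
Total = $10,023.78 + $14,949.00 + $5,864,600.00 = $5,889,572.78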